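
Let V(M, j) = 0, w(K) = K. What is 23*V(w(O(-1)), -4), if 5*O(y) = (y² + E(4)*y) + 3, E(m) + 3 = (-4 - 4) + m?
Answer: 0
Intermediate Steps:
E(m) = -11 + m (E(m) = -3 + ((-4 - 4) + m) = -3 + (-8 + m) = -11 + m)
O(y) = ⅗ - 7*y/5 + y²/5 (O(y) = ((y² + (-11 + 4)*y) + 3)/5 = ((y² - 7*y) + 3)/5 = (3 + y² - 7*y)/5 = ⅗ - 7*y/5 + y²/5)
23*V(w(O(-1)), -4) = 23*0 = 0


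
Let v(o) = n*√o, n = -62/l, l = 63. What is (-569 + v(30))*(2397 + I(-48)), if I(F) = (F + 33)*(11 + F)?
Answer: -1679688 - 20336*√30/7 ≈ -1.6956e+6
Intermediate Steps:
n = -62/63 ≈ -0.98413
I(F) = (11 + F)*(33 + F) (I(F) = (33 + F)*(11 + F) = (11 + F)*(33 + F))
v(o) = -62*√o/63
(-569 + v(30))*(2397 + I(-48)) = (-569 - 62*√30/63)*(2397 + (363 + (-48)² + 44*(-48))) = (-569 - 62*√30/63)*(2397 + (363 + 2304 - 2112)) = (-569 - 62*√30/63)*(2397 + 555) = (-569 - 62*√30/63)*2952 = -1679688 - 20336*√30/7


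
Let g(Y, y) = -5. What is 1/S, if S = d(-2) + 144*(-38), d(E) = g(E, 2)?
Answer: -1/5477 ≈ -0.00018258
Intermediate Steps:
d(E) = -5
S = -5477 (S = -5 + 144*(-38) = -5 - 5472 = -5477)
1/S = 1/(-5477) = -1/5477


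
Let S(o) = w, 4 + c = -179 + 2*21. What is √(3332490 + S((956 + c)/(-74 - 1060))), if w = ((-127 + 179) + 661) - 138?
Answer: √3333065 ≈ 1825.7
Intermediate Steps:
c = -141 (c = -4 + (-179 + 2*21) = -4 + (-179 + 42) = -4 - 137 = -141)
w = 575 (w = (52 + 661) - 138 = 713 - 138 = 575)
S(o) = 575
√(3332490 + S((956 + c)/(-74 - 1060))) = √(3332490 + 575) = √3333065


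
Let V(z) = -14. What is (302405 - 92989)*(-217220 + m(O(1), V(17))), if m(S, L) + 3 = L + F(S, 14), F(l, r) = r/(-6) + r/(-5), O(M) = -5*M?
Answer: -682409678912/15 ≈ -4.5494e+10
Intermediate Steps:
F(l, r) = -11*r/30 (F(l, r) = r*(-⅙) + r*(-⅕) = -r/6 - r/5 = -11*r/30)
m(S, L) = -122/15 + L (m(S, L) = -3 + (L - 11/30*14) = -3 + (L - 77/15) = -3 + (-77/15 + L) = -122/15 + L)
(302405 - 92989)*(-217220 + m(O(1), V(17))) = (302405 - 92989)*(-217220 + (-122/15 - 14)) = 209416*(-217220 - 332/15) = 209416*(-3258632/15) = -682409678912/15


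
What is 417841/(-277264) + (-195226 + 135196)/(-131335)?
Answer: -7646597963/7282893488 ≈ -1.0499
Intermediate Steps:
417841/(-277264) + (-195226 + 135196)/(-131335) = 417841*(-1/277264) - 60030*(-1/131335) = -417841/277264 + 12006/26267 = -7646597963/7282893488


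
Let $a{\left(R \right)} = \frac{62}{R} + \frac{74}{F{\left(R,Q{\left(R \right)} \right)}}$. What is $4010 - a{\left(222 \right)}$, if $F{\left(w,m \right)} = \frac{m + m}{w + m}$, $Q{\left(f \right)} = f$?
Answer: $\frac{436865}{111} \approx 3935.7$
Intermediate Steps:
$F{\left(w,m \right)} = \frac{2 m}{m + w}$
$a{\left(R \right)} = 74 + \frac{62}{R}$ ($a{\left(R \right)} = \frac{62}{R} + \frac{74}{2 R \frac{1}{R + R}} = \frac{62}{R} + \frac{74}{2 R \frac{1}{2 R}} = \frac{62}{R} + \frac{74}{1} = \frac{62}{R} + 74 \cdot 1 = \frac{62}{R} + 74 = 74 + \frac{62}{R}$)
$4010 - a{\left(222 \right)} = 4010 - \left(74 + \frac{62}{222}\right) = 4010 - \left(74 + 62 \cdot \frac{1}{222}\right) = 4010 - \left(74 + \frac{31}{111}\right) = 4010 - \frac{8245}{111} = \frac{436865}{111}$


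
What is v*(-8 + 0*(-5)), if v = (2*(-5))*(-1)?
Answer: -80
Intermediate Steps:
v = 10 (v = -10*(-1) = 10)
v*(-8 + 0*(-5)) = 10*(-8 + 0*(-5)) = 10*(-8 + 0) = 10*(-8) = -80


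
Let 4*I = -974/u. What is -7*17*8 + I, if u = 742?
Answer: -1413255/1484 ≈ -952.33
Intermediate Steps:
I = -487/1484 (I = (-974/742)/4 = (-974*1/742)/4 = (1/4)*(-487/371) = -487/1484 ≈ -0.32817)
-7*17*8 + I = -7*17*8 - 487/1484 = -119*8 - 487/1484 = -952 - 487/1484 = -1413255/1484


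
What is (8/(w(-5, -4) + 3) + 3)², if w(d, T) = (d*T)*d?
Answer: 80089/9409 ≈ 8.5120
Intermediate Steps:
w(d, T) = T*d² (w(d, T) = (T*d)*d = T*d²)
(8/(w(-5, -4) + 3) + 3)² = (8/(-4*(-5)² + 3) + 3)² = (8/(-4*25 + 3) + 3)² = (8/(-100 + 3) + 3)² = (8/(-97) + 3)² = (-1/97*8 + 3)² = (-8/97 + 3)² = (283/97)² = 80089/9409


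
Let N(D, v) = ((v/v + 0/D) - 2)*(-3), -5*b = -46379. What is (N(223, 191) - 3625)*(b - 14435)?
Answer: 93433112/5 ≈ 1.8687e+7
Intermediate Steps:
b = 46379/5 (b = -⅕*(-46379) = 46379/5 ≈ 9275.8)
N(D, v) = 3 (N(D, v) = ((1 + 0) - 2)*(-3) = (1 - 2)*(-3) = -1*(-3) = 3)
(N(223, 191) - 3625)*(b - 14435) = (3 - 3625)*(46379/5 - 14435) = -3622*(-25796/5) = 93433112/5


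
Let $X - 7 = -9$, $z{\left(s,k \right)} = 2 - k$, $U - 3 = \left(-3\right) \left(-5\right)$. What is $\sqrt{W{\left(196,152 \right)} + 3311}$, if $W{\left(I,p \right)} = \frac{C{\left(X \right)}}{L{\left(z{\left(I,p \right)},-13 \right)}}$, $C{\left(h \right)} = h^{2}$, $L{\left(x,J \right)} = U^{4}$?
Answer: $\frac{13 \sqrt{514165}}{162} \approx 57.541$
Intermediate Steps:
$U = 18$ ($U = 3 - -15 = 3 + 15 = 18$)
$X = -2$ ($X = 7 - 9 = -2$)
$L{\left(x,J \right)} = 104976$ ($L{\left(x,J \right)} = 18^{4} = 104976$)
$W{\left(I,p \right)} = \frac{1}{26244}$ ($W{\left(I,p \right)} = \frac{\left(-2\right)^{2}}{104976} = 4 \cdot \frac{1}{104976} = \frac{1}{26244}$)
$\sqrt{W{\left(196,152 \right)} + 3311} = \sqrt{\frac{1}{26244} + 3311} = \sqrt{\frac{86893885}{26244}} = \frac{13 \sqrt{514165}}{162}$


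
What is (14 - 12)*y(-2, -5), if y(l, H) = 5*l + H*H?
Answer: 30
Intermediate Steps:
y(l, H) = H**2 + 5*l (y(l, H) = 5*l + H**2 = H**2 + 5*l)
(14 - 12)*y(-2, -5) = (14 - 12)*((-5)**2 + 5*(-2)) = 2*(25 - 10) = 2*15 = 30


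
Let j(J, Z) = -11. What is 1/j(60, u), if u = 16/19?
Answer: -1/11 ≈ -0.090909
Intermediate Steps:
u = 16/19 (u = 16*(1/19) = 16/19 ≈ 0.84210)
1/j(60, u) = 1/(-11) = -1/11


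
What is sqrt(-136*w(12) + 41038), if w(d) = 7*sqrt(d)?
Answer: sqrt(41038 - 1904*sqrt(3)) ≈ 194.27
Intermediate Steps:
sqrt(-136*w(12) + 41038) = sqrt(-952*sqrt(12) + 41038) = sqrt(-952*2*sqrt(3) + 41038) = sqrt(-1904*sqrt(3) + 41038) = sqrt(41038 - 1904*sqrt(3))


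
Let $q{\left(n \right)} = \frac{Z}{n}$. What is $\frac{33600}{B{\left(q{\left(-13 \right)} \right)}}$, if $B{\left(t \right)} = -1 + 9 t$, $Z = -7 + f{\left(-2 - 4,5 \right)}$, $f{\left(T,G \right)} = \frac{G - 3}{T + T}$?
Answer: $\frac{873600}{103} \approx 8481.5$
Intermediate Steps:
$f{\left(T,G \right)} = \frac{-3 + G}{2 T}$
$Z = - \frac{43}{6}$ ($Z = -7 + \frac{-3 + 5}{2 \left(-2 - 4\right)} = -7 + \frac{1}{2} \frac{1}{-6} \cdot 2 = -7 + \frac{1}{2} \left(- \frac{1}{6}\right) 2 = -7 - \frac{1}{6} = - \frac{43}{6} \approx -7.1667$)
$q{\left(n \right)} = - \frac{43}{6 n}$
$\frac{33600}{B{\left(q{\left(-13 \right)} \right)}} = \frac{33600}{-1 + 9 \left(- \frac{43}{6 \left(-13\right)}\right)} = \frac{33600}{-1 + 9 \left(\left(- \frac{43}{6}\right) \left(- \frac{1}{13}\right)\right)} = \frac{33600}{-1 + 9 \cdot \frac{43}{78}} = \frac{33600}{-1 + \frac{129}{26}} = \frac{33600}{\frac{103}{26}} = 33600 \cdot \frac{26}{103} = \frac{873600}{103}$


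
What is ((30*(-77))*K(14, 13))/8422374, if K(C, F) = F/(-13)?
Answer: 385/1403729 ≈ 0.00027427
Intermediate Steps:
K(C, F) = -F/13 (K(C, F) = F*(-1/13) = -F/13)
((30*(-77))*K(14, 13))/8422374 = ((30*(-77))*(-1/13*13))/8422374 = -2310*(-1)*(1/8422374) = 2310*(1/8422374) = 385/1403729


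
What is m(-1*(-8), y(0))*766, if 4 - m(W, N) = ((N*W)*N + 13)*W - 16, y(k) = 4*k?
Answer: -64344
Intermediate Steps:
m(W, N) = 20 - W*(13 + W*N²) (m(W, N) = 4 - (((N*W)*N + 13)*W - 16) = 4 - ((W*N² + 13)*W - 16) = 4 - ((13 + W*N²)*W - 16) = 4 - (W*(13 + W*N²) - 16) = 4 - (-16 + W*(13 + W*N²)) = 4 + (16 - W*(13 + W*N²)) = 20 - W*(13 + W*N²))
m(-1*(-8), y(0))*766 = (20 - (-13)*(-8) - (4*0)²*(-1*(-8))²)*766 = (20 - 13*8 - 1*0²*8²)*766 = (20 - 104 - 1*0*64)*766 = (20 - 104 + 0)*766 = -84*766 = -64344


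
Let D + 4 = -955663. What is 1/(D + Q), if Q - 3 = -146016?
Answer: -1/1101680 ≈ -9.0770e-7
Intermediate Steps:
D = -955667 (D = -4 - 955663 = -955667)
Q = -146013 (Q = 3 - 146016 = -146013)
1/(D + Q) = 1/(-955667 - 146013) = 1/(-1101680) = -1/1101680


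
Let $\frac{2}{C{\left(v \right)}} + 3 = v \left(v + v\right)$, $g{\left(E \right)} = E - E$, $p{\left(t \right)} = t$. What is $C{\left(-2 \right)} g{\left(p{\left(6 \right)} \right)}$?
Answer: $0$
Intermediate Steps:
$g{\left(E \right)} = 0$
$C{\left(v \right)} = \frac{2}{-3 + 2 v^{2}}$ ($C{\left(v \right)} = \frac{2}{-3 + v \left(v + v\right)} = \frac{2}{-3 + v 2 v} = \frac{2}{-3 + 2 v^{2}}$)
$C{\left(-2 \right)} g{\left(p{\left(6 \right)} \right)} = \frac{2}{-3 + 2 \left(-2\right)^{2}} \cdot 0 = \frac{2}{-3 + 2 \cdot 4} \cdot 0 = \frac{2}{-3 + 8} \cdot 0 = \frac{2}{5} \cdot 0 = 0$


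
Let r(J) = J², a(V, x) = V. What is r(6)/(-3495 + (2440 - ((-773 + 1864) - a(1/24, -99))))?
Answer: -864/51503 ≈ -0.016776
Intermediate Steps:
r(6)/(-3495 + (2440 - ((-773 + 1864) - a(1/24, -99)))) = 6²/(-3495 + (2440 - ((-773 + 1864) - 1/24))) = 36/(-3495 + (2440 - (1091 - 1*1/24))) = 36/(-3495 + (2440 - (1091 - 1/24))) = 36/(-3495 + (2440 - 1*26183/24)) = 36/(-3495 + (2440 - 26183/24)) = 36/(-3495 + 32377/24) = 36/(-51503/24) = 36*(-24/51503) = -864/51503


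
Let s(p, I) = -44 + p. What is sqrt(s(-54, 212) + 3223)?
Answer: 25*sqrt(5) ≈ 55.902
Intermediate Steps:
sqrt(s(-54, 212) + 3223) = sqrt((-44 - 54) + 3223) = sqrt(-98 + 3223) = sqrt(3125) = 25*sqrt(5)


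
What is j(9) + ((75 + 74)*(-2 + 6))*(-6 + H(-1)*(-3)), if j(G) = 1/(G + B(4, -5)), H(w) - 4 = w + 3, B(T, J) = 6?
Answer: -214559/15 ≈ -14304.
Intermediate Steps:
H(w) = 7 + w (H(w) = 4 + (w + 3) = 4 + (3 + w) = 7 + w)
j(G) = 1/(6 + G) (j(G) = 1/(G + 6) = 1/(6 + G))
j(9) + ((75 + 74)*(-2 + 6))*(-6 + H(-1)*(-3)) = 1/(6 + 9) + ((75 + 74)*(-2 + 6))*(-6 + (7 - 1)*(-3)) = 1/15 + (149*4)*(-6 + 6*(-3)) = 1/15 + 596*(-6 - 18) = 1/15 + 596*(-24) = 1/15 - 14304 = -214559/15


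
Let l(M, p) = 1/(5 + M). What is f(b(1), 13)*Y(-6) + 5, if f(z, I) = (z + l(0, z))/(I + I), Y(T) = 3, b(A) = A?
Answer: 334/65 ≈ 5.1385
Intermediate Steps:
f(z, I) = (1/5 + z)/(2*I) (f(z, I) = (z + 1/(5 + 0))/(I + I) = (z + 1/5)/((2*I)) = (z + 1/5)*(1/(2*I)) = (1/5 + z)*(1/(2*I)) = (1/5 + z)/(2*I))
f(b(1), 13)*Y(-6) + 5 = ((1/10)*(1 + 5*1)/13)*3 + 5 = ((1/10)*(1/13)*(1 + 5))*3 + 5 = ((1/10)*(1/13)*6)*3 + 5 = (3/65)*3 + 5 = 9/65 + 5 = 334/65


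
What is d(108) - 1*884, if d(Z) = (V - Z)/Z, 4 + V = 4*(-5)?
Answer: -7967/9 ≈ -885.22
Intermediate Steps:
V = -24 (V = -4 + 4*(-5) = -4 - 20 = -24)
d(Z) = (-24 - Z)/Z
d(108) - 1*884 = (-24 - 1*108)/108 - 1*884 = (-24 - 108)/108 - 884 = (1/108)*(-132) - 884 = -11/9 - 884 = -7967/9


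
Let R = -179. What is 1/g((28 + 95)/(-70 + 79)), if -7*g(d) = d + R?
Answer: 21/496 ≈ 0.042339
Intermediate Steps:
g(d) = 179/7 - d/7 (g(d) = -(d - 179)/7 = -(-179 + d)/7 = 179/7 - d/7)
1/g((28 + 95)/(-70 + 79)) = 1/(179/7 - (28 + 95)/(7*(-70 + 79))) = 1/(179/7 - 123/(7*9)) = 1/(179/7 - ⅐*41/3) = 1/(179/7 - 41/21) = 1/(496/21) = 21/496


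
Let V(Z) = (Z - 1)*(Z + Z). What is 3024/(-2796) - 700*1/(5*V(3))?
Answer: -8911/699 ≈ -12.748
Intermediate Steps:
V(Z) = 2*Z*(-1 + Z) (V(Z) = (-1 + Z)*(2*Z) = 2*Z*(-1 + Z))
3024/(-2796) - 700*1/(5*V(3)) = 3024/(-2796) - 700*1/(30*(-1 + 3)) = 3024*(-1/2796) - 700/(5*(2*3*2)) = -252/233 - 700/(5*12) = -252/233 - 700/60 = -252/233 - 700*1/60 = -252/233 - 35/3 = -8911/699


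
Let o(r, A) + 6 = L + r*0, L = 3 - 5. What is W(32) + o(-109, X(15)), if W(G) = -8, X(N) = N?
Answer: -16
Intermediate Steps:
L = -2
o(r, A) = -8 (o(r, A) = -6 + (-2 + r*0) = -6 + (-2 + 0) = -6 - 2 = -8)
W(32) + o(-109, X(15)) = -8 - 8 = -16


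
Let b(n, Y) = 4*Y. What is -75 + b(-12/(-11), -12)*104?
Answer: -5067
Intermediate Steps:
-75 + b(-12/(-11), -12)*104 = -75 + (4*(-12))*104 = -75 - 48*104 = -75 - 4992 = -5067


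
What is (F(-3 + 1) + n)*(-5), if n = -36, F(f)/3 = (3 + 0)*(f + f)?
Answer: 360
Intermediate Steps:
F(f) = 18*f (F(f) = 3*((3 + 0)*(f + f)) = 3*(3*(2*f)) = 3*(6*f) = 18*f)
(F(-3 + 1) + n)*(-5) = (18*(-3 + 1) - 36)*(-5) = (18*(-2) - 36)*(-5) = (-36 - 36)*(-5) = -72*(-5) = 360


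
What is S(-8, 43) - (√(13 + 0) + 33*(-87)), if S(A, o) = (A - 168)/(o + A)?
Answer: 100309/35 - √13 ≈ 2862.4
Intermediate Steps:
S(A, o) = (-168 + A)/(A + o)
S(-8, 43) - (√(13 + 0) + 33*(-87)) = (-168 - 8)/(-8 + 43) - (√(13 + 0) + 33*(-87)) = -176/35 - (√13 - 2871) = (1/35)*(-176) - (-2871 + √13) = -176/35 + (2871 - √13) = 100309/35 - √13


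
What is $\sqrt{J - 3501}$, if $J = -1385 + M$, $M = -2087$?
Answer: $i \sqrt{6973} \approx 83.505 i$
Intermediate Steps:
$J = -3472$ ($J = -1385 - 2087 = -3472$)
$\sqrt{J - 3501} = \sqrt{-3472 - 3501} = \sqrt{-6973} = i \sqrt{6973}$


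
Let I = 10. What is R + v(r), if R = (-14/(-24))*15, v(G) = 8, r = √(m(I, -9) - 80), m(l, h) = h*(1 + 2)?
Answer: 67/4 ≈ 16.750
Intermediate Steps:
m(l, h) = 3*h (m(l, h) = h*3 = 3*h)
r = I*√107 (r = √(3*(-9) - 80) = √(-27 - 80) = √(-107) = I*√107 ≈ 10.344*I)
R = 35/4 (R = -1/24*(-14)*15 = (7/12)*15 = 35/4 ≈ 8.7500)
R + v(r) = 35/4 + 8 = 67/4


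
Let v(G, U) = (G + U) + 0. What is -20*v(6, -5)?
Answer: -20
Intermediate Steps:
v(G, U) = G + U
-20*v(6, -5) = -20*(6 - 5) = -20*1 = -20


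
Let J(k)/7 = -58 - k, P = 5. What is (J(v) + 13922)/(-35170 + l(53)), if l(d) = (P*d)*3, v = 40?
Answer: -13236/34375 ≈ -0.38505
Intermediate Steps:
J(k) = -406 - 7*k (J(k) = 7*(-58 - k) = -406 - 7*k)
l(d) = 15*d (l(d) = (5*d)*3 = 15*d)
(J(v) + 13922)/(-35170 + l(53)) = ((-406 - 7*40) + 13922)/(-35170 + 15*53) = ((-406 - 280) + 13922)/(-35170 + 795) = (-686 + 13922)/(-34375) = 13236*(-1/34375) = -13236/34375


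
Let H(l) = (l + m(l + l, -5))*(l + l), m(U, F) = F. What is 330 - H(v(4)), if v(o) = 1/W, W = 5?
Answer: 8298/25 ≈ 331.92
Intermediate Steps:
v(o) = ⅕ (v(o) = 1/5 = ⅕)
H(l) = 2*l*(-5 + l) (H(l) = (l - 5)*(l + l) = (-5 + l)*(2*l) = 2*l*(-5 + l))
330 - H(v(4)) = 330 - 2*(-5 + ⅕)/5 = 330 - 2*(-24)/(5*5) = 330 - 1*(-48/25) = 330 + 48/25 = 8298/25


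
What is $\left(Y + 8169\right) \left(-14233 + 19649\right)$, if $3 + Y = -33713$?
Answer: $-138362552$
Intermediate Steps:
$Y = -33716$ ($Y = -3 - 33713 = -33716$)
$\left(Y + 8169\right) \left(-14233 + 19649\right) = \left(-33716 + 8169\right) \left(-14233 + 19649\right) = \left(-25547\right) 5416 = -138362552$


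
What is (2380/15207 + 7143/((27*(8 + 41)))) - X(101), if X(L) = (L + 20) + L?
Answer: -483846089/2235429 ≈ -216.44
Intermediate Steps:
X(L) = 20 + 2*L (X(L) = (20 + L) + L = 20 + 2*L)
(2380/15207 + 7143/((27*(8 + 41)))) - X(101) = (2380/15207 + 7143/((27*(8 + 41)))) - (20 + 2*101) = (2380*(1/15207) + 7143/((27*49))) - (20 + 202) = (2380/15207 + 7143/1323) - 1*222 = (2380/15207 + 7143*(1/1323)) - 222 = (2380/15207 + 2381/441) - 222 = 12419149/2235429 - 222 = -483846089/2235429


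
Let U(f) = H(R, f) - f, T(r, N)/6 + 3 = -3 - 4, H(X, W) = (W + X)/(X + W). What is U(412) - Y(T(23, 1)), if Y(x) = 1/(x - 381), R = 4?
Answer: -181250/441 ≈ -411.00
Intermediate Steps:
H(X, W) = 1 (H(X, W) = (W + X)/(W + X) = 1)
T(r, N) = -60 (T(r, N) = -18 + 6*(-3 - 4) = -18 + 6*(-7) = -18 - 42 = -60)
U(f) = 1 - f
Y(x) = 1/(-381 + x)
U(412) - Y(T(23, 1)) = (1 - 1*412) - 1/(-381 - 60) = (1 - 412) - 1/(-441) = -411 - 1*(-1/441) = -411 + 1/441 = -181250/441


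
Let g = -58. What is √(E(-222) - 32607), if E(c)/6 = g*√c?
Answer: √(-32607 - 348*I*√222) ≈ 14.312 - 181.14*I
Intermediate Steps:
E(c) = -348*√c (E(c) = 6*(-58*√c) = -348*√c)
√(E(-222) - 32607) = √(-348*I*√222 - 32607) = √(-32607 - 348*I*√222)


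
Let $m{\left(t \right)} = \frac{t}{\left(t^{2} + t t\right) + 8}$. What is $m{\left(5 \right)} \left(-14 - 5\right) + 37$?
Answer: $\frac{2051}{58} \approx 35.362$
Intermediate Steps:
$m{\left(t \right)} = \frac{t}{8 + 2 t^{2}}$ ($m{\left(t \right)} = \frac{t}{\left(t^{2} + t^{2}\right) + 8} = \frac{t}{2 t^{2} + 8} = \frac{t}{8 + 2 t^{2}}$)
$m{\left(5 \right)} \left(-14 - 5\right) + 37 = \frac{1}{2} \cdot 5 \frac{1}{4 + 5^{2}} \left(-14 - 5\right) + 37 = \frac{1}{2} \cdot 5 \frac{1}{4 + 25} \left(-19\right) + 37 = \frac{1}{2} \cdot 5 \cdot \frac{1}{29} \left(-19\right) + 37 = \frac{5}{58} \left(-19\right) + 37 = - \frac{95}{58} + 37 = \frac{2051}{58}$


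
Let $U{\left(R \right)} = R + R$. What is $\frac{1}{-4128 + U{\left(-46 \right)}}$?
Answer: $- \frac{1}{4220} \approx -0.00023697$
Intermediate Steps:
$U{\left(R \right)} = 2 R$
$\frac{1}{-4128 + U{\left(-46 \right)}} = \frac{1}{-4128 + 2 \left(-46\right)} = \frac{1}{-4128 - 92} = \frac{1}{-4220} = - \frac{1}{4220}$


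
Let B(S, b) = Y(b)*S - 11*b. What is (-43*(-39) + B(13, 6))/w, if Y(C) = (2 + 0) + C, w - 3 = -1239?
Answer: -1715/1236 ≈ -1.3875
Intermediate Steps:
w = -1236 (w = 3 - 1239 = -1236)
Y(C) = 2 + C
B(S, b) = -11*b + S*(2 + b) (B(S, b) = (2 + b)*S - 11*b = S*(2 + b) - 11*b = -11*b + S*(2 + b))
(-43*(-39) + B(13, 6))/w = (-43*(-39) + (-11*6 + 13*(2 + 6)))/(-1236) = (1677 + (-66 + 13*8))*(-1/1236) = (1677 + (-66 + 104))*(-1/1236) = (1677 + 38)*(-1/1236) = 1715*(-1/1236) = -1715/1236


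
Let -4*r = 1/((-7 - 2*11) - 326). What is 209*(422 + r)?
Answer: 125241369/1420 ≈ 88198.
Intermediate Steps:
r = 1/1420 (r = -1/(4*((-7 - 2*11) - 326)) = -1/(4*((-7 - 22) - 326)) = -1/(4*(-29 - 326)) = -¼/(-355) = -¼*(-1/355) = 1/1420 ≈ 0.00070423)
209*(422 + r) = 209*(422 + 1/1420) = 209*(599241/1420) = 125241369/1420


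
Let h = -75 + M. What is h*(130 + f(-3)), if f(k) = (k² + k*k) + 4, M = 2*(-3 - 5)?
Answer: -13832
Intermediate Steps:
M = -16 (M = 2*(-8) = -16)
h = -91 (h = -75 - 16 = -91)
f(k) = 4 + 2*k² (f(k) = (k² + k²) + 4 = 2*k² + 4 = 4 + 2*k²)
h*(130 + f(-3)) = -91*(130 + (4 + 2*(-3)²)) = -91*(130 + (4 + 2*9)) = -91*(130 + (4 + 18)) = -91*(130 + 22) = -91*152 = -13832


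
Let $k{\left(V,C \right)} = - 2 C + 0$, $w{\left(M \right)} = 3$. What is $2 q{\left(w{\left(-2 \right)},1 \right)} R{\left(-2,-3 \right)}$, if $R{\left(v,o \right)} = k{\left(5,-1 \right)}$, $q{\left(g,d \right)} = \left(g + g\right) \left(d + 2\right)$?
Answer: $72$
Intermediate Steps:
$q{\left(g,d \right)} = 2 g \left(2 + d\right)$
$k{\left(V,C \right)} = - 2 C$
$R{\left(v,o \right)} = 2$ ($R{\left(v,o \right)} = \left(-2\right) \left(-1\right) = 2$)
$2 q{\left(w{\left(-2 \right)},1 \right)} R{\left(-2,-3 \right)} = 2 \cdot 2 \cdot 3 \left(2 + 1\right) 2 = 2 \cdot 2 \cdot 3 \cdot 3 \cdot 2 = 2 \cdot 18 \cdot 2 = 36 \cdot 2 = 72$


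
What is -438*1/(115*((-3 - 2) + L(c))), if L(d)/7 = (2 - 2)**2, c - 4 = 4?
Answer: 438/575 ≈ 0.76174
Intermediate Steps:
c = 8 (c = 4 + 4 = 8)
L(d) = 0 (L(d) = 7*(2 - 2)**2 = 7*0**2 = 7*0 = 0)
-438*1/(115*((-3 - 2) + L(c))) = -438*1/(115*((-3 - 2) + 0)) = -438*1/(115*(-5 + 0)) = -438/((-5*115)) = -438/(-575) = -438*(-1/575) = 438/575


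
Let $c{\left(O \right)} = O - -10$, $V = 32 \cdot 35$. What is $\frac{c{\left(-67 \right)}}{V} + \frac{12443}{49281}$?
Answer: $\frac{11127143}{55194720} \approx 0.2016$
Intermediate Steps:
$V = 1120$
$c{\left(O \right)} = 10 + O$ ($c{\left(O \right)} = O + 10 = 10 + O$)
$\frac{c{\left(-67 \right)}}{V} + \frac{12443}{49281} = \frac{10 - 67}{1120} + \frac{12443}{49281} = \left(-57\right) \frac{1}{1120} + 12443 \cdot \frac{1}{49281} = - \frac{57}{1120} + \frac{12443}{49281} = \frac{11127143}{55194720}$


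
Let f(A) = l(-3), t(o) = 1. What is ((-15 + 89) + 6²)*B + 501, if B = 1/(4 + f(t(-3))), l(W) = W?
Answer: 611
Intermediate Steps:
f(A) = -3
B = 1 (B = 1/(4 - 3) = 1/1 = 1)
((-15 + 89) + 6²)*B + 501 = ((-15 + 89) + 6²)*1 + 501 = (74 + 36)*1 + 501 = 110*1 + 501 = 110 + 501 = 611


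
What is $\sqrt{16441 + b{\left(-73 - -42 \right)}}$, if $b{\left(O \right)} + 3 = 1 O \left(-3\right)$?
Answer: $\sqrt{16531} \approx 128.57$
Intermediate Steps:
$b{\left(O \right)} = -3 - 3 O$ ($b{\left(O \right)} = -3 + 1 O \left(-3\right) = -3 + O \left(-3\right) = -3 - 3 O$)
$\sqrt{16441 + b{\left(-73 - -42 \right)}} = \sqrt{16441 - \left(3 + 3 \left(-73 - -42\right)\right)} = \sqrt{16441 - \left(3 + 3 \left(-73 + 42\right)\right)} = \sqrt{16441 - -90} = \sqrt{16441 + \left(-3 + 93\right)} = \sqrt{16441 + 90} = \sqrt{16531}$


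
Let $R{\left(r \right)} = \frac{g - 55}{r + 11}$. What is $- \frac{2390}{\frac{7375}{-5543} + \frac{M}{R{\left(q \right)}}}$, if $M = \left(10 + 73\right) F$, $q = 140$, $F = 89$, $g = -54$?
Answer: $\frac{722003465}{3091835583} \approx 0.23352$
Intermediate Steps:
$R{\left(r \right)} = - \frac{109}{11 + r}$ ($R{\left(r \right)} = \frac{-54 - 55}{r + 11} = - \frac{109}{11 + r}$)
$M = 7387$ ($M = \left(10 + 73\right) 89 = 83 \cdot 89 = 7387$)
$- \frac{2390}{\frac{7375}{-5543} + \frac{M}{R{\left(q \right)}}} = - \frac{2390}{\frac{7375}{-5543} + \frac{7387}{\left(-109\right) \frac{1}{11 + 140}}} = - \frac{2390}{7375 \left(- \frac{1}{5543}\right) + \frac{7387}{\left(-109\right) \frac{1}{151}}} = - \frac{2390}{- \frac{7375}{5543} + \frac{7387}{\left(-109\right) \frac{1}{151}}} = - \frac{2390}{- \frac{7375}{5543} + \frac{7387}{- \frac{109}{151}}} = - \frac{2390}{- \frac{7375}{5543} + 7387 \left(- \frac{151}{109}\right)} = - \frac{2390}{- \frac{7375}{5543} - \frac{1115437}{109}} = - \frac{2390}{- \frac{6183671166}{604187}} = \left(-2390\right) \left(- \frac{604187}{6183671166}\right) = \frac{722003465}{3091835583}$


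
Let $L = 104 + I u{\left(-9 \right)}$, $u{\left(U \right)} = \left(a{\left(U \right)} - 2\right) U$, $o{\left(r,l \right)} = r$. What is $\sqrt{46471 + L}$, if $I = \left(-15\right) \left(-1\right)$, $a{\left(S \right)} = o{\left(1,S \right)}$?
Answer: $3 \sqrt{5190} \approx 216.13$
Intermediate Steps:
$a{\left(S \right)} = 1$
$u{\left(U \right)} = - U$ ($u{\left(U \right)} = \left(1 - 2\right) U = - U$)
$I = 15$
$L = 239$ ($L = 104 + 15 \left(\left(-1\right) \left(-9\right)\right) = 104 + 15 \cdot 9 = 104 + 135 = 239$)
$\sqrt{46471 + L} = \sqrt{46471 + 239} = \sqrt{46710} = 3 \sqrt{5190}$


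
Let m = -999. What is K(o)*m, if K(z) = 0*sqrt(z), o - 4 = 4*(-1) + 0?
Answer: 0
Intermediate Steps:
o = 0 (o = 4 + (4*(-1) + 0) = 4 + (-4 + 0) = 4 - 4 = 0)
K(z) = 0
K(o)*m = 0*(-999) = 0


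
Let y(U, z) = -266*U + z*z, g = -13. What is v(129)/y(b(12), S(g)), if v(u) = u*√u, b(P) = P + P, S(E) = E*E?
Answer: 129*√129/22177 ≈ 0.066067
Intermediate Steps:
S(E) = E²
b(P) = 2*P
v(u) = u^(3/2)
y(U, z) = z² - 266*U (y(U, z) = -266*U + z² = z² - 266*U)
v(129)/y(b(12), S(g)) = 129^(3/2)/(((-13)²)² - 532*12) = (129*√129)/(169² - 266*24) = (129*√129)/(28561 - 6384) = (129*√129)/22177 = (129*√129)*(1/22177) = 129*√129/22177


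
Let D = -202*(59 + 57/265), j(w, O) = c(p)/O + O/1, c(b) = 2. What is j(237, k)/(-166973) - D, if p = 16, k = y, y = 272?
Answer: 71980484958007/6017706920 ≈ 11961.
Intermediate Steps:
k = 272
j(w, O) = O + 2/O (j(w, O) = 2/O + O/1 = 2/O + O*1 = 2/O + O = O + 2/O)
D = -3169784/265 (D = -202*(59 + 57*(1/265)) = -202*(59 + 57/265) = -202*15692/265 = -3169784/265 ≈ -11961.)
j(237, k)/(-166973) - D = (272 + 2/272)/(-166973) - 1*(-3169784/265) = (272 + 2*(1/272))*(-1/166973) + 3169784/265 = (272 + 1/136)*(-1/166973) + 3169784/265 = (36993/136)*(-1/166973) + 3169784/265 = -36993/22708328 + 3169784/265 = 71980484958007/6017706920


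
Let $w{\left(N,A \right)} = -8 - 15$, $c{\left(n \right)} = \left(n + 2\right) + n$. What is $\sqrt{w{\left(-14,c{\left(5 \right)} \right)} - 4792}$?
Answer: $3 i \sqrt{535} \approx 69.39 i$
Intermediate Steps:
$c{\left(n \right)} = 2 + 2 n$ ($c{\left(n \right)} = \left(2 + n\right) + n = 2 + 2 n$)
$w{\left(N,A \right)} = -23$
$\sqrt{w{\left(-14,c{\left(5 \right)} \right)} - 4792} = \sqrt{-23 - 4792} = \sqrt{-4815} = 3 i \sqrt{535}$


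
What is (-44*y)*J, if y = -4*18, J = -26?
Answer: -82368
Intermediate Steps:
y = -72
(-44*y)*J = -44*(-72)*(-26) = 3168*(-26) = -82368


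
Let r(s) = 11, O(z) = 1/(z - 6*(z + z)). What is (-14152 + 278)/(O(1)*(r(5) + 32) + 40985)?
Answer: -76307/225396 ≈ -0.33855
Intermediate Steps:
O(z) = -1/(11*z) (O(z) = 1/(z - 12*z) = 1/(-11*z) = -1/(11*z))
(-14152 + 278)/(O(1)*(r(5) + 32) + 40985) = (-14152 + 278)/((-1/11/1)*(11 + 32) + 40985) = -13874/(-1/11*1*43 + 40985) = -13874/(-1/11*43 + 40985) = -13874/(-43/11 + 40985) = -13874/450792/11 = -13874*11/450792 = -76307/225396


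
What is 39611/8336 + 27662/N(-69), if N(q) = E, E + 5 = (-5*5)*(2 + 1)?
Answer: -14213847/41680 ≈ -341.02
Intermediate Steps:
E = -80 (E = -5 + (-5*5)*(2 + 1) = -5 - 25*3 = -5 - 75 = -80)
N(q) = -80
39611/8336 + 27662/N(-69) = 39611/8336 + 27662/(-80) = 39611*(1/8336) + 27662*(-1/80) = 39611/8336 - 13831/40 = -14213847/41680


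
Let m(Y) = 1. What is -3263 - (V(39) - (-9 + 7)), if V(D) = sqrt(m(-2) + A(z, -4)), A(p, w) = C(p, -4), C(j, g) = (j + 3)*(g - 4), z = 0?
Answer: -3265 - I*sqrt(23) ≈ -3265.0 - 4.7958*I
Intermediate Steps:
C(j, g) = (-4 + g)*(3 + j) (C(j, g) = (3 + j)*(-4 + g) = (-4 + g)*(3 + j))
A(p, w) = -24 - 8*p (A(p, w) = -12 - 4*p + 3*(-4) - 4*p = -12 - 4*p - 12 - 4*p = -24 - 8*p)
V(D) = I*sqrt(23) (V(D) = sqrt(1 + (-24 - 8*0)) = sqrt(1 + (-24 + 0)) = sqrt(1 - 24) = sqrt(-23) = I*sqrt(23))
-3263 - (V(39) - (-9 + 7)) = -3263 - (I*sqrt(23) - (-9 + 7)) = -3263 - (I*sqrt(23) - 1*(-2)) = -3263 - (I*sqrt(23) + 2) = -3263 - (2 + I*sqrt(23)) = -3263 + (-2 - I*sqrt(23)) = -3265 - I*sqrt(23)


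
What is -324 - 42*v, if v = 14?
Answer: -912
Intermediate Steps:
-324 - 42*v = -324 - 42*14 = -324 - 588 = -912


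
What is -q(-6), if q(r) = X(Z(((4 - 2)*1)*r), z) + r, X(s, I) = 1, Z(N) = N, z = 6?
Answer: 5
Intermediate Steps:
q(r) = 1 + r
-q(-6) = -(1 - 6) = -1*(-5) = 5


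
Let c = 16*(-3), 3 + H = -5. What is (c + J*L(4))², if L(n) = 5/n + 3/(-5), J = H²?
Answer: 1024/25 ≈ 40.960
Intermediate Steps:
H = -8 (H = -3 - 5 = -8)
J = 64 (J = (-8)² = 64)
L(n) = -⅗ + 5/n (L(n) = 5/n + 3*(-⅕) = 5/n - ⅗ = -⅗ + 5/n)
c = -48
(c + J*L(4))² = (-48 + 64*(-⅗ + 5/4))² = (-48 + 64*(13/20))² = (-48 + 208/5)² = (-32/5)² = 1024/25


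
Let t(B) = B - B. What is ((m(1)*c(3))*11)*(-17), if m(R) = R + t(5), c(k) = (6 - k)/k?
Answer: -187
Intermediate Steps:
t(B) = 0
c(k) = (6 - k)/k
m(R) = R (m(R) = R + 0 = R)
((m(1)*c(3))*11)*(-17) = ((1*((6 - 1*3)/3))*11)*(-17) = ((1*((6 - 3)/3))*11)*(-17) = ((1*((1/3)*3))*11)*(-17) = ((1*1)*11)*(-17) = (1*11)*(-17) = 11*(-17) = -187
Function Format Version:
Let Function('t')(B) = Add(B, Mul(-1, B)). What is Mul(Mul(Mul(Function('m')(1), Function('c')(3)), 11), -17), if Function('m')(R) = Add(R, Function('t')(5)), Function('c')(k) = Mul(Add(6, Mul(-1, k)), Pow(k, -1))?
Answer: -187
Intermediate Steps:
Function('t')(B) = 0
Function('c')(k) = Mul(Pow(k, -1), Add(6, Mul(-1, k)))
Function('m')(R) = R (Function('m')(R) = Add(R, 0) = R)
Mul(Mul(Mul(Function('m')(1), Function('c')(3)), 11), -17) = Mul(Mul(Mul(1, Mul(Pow(3, -1), Add(6, Mul(-1, 3)))), 11), -17) = Mul(Mul(Mul(1, Mul(Rational(1, 3), Add(6, -3))), 11), -17) = Mul(Mul(Mul(1, Mul(Rational(1, 3), 3)), 11), -17) = Mul(Mul(Mul(1, 1), 11), -17) = Mul(Mul(1, 11), -17) = Mul(11, -17) = -187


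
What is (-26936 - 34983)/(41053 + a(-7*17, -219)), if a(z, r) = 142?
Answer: -5629/3745 ≈ -1.5031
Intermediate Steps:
(-26936 - 34983)/(41053 + a(-7*17, -219)) = (-26936 - 34983)/(41053 + 142) = -61919/41195 = -61919*1/41195 = -5629/3745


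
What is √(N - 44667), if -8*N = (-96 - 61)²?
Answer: I*√763970/4 ≈ 218.51*I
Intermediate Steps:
N = -24649/8 (N = -(-96 - 61)²/8 = -⅛*(-157)² = -⅛*24649 = -24649/8 ≈ -3081.1)
√(N - 44667) = √(-24649/8 - 44667) = √(-381985/8) = I*√763970/4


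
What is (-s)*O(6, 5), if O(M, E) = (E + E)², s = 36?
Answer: -3600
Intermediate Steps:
O(M, E) = 4*E² (O(M, E) = (2*E)² = 4*E²)
(-s)*O(6, 5) = (-1*36)*(4*5²) = -144*25 = -36*100 = -3600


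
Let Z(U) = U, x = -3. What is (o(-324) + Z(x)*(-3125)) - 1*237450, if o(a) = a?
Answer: -228399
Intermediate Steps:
(o(-324) + Z(x)*(-3125)) - 1*237450 = (-324 - 3*(-3125)) - 1*237450 = (-324 + 9375) - 237450 = 9051 - 237450 = -228399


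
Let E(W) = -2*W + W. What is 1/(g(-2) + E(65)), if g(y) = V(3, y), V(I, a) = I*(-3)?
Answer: -1/74 ≈ -0.013514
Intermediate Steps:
V(I, a) = -3*I
g(y) = -9 (g(y) = -3*3 = -9)
E(W) = -W
1/(g(-2) + E(65)) = 1/(-9 - 1*65) = 1/(-9 - 65) = 1/(-74) = -1/74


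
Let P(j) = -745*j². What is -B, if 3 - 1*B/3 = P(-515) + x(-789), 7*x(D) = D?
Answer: -4149447555/7 ≈ -5.9278e+8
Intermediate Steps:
x(D) = D/7
B = 4149447555/7 (B = 9 - 3*(-745*(-515)² + (⅐)*(-789)) = 9 - 3*(-745*265225 - 789/7) = 9 - 3*(-197592625 - 789/7) = 9 - 3*(-1383149164/7) = 9 + 4149447492/7 = 4149447555/7 ≈ 5.9278e+8)
-B = -1*4149447555/7 = -4149447555/7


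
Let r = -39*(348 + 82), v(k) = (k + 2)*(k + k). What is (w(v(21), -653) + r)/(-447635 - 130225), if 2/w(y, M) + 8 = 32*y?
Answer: 259130039/8929092720 ≈ 0.029021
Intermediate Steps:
v(k) = 2*k*(2 + k) (v(k) = (2 + k)*(2*k) = 2*k*(2 + k))
r = -16770 (r = -39*430 = -16770)
w(y, M) = 2/(-8 + 32*y)
(w(v(21), -653) + r)/(-447635 - 130225) = (1/(4*(-1 + 4*(2*21*(2 + 21)))) - 16770)/(-447635 - 130225) = (1/(4*(-1 + 4*(2*21*23))) - 16770)/(-577860) = (1/(4*(-1 + 4*966)) - 16770)*(-1/577860) = (1/(4*(-1 + 3864)) - 16770)*(-1/577860) = ((¼)/3863 - 16770)*(-1/577860) = ((¼)*(1/3863) - 16770)*(-1/577860) = (1/15452 - 16770)*(-1/577860) = -259130039/15452*(-1/577860) = 259130039/8929092720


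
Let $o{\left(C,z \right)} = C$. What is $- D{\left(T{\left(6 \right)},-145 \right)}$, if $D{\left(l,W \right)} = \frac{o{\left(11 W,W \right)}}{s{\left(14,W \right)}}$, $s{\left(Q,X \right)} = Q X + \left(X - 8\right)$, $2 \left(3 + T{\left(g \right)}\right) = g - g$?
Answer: $- \frac{1595}{2183} \approx -0.73065$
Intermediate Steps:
$T{\left(g \right)} = -3$ ($T{\left(g \right)} = -3 + \frac{g - g}{2} = -3 + \frac{1}{2} \cdot 0 = -3 + 0 = -3$)
$s{\left(Q,X \right)} = -8 + X + Q X$ ($s{\left(Q,X \right)} = Q X + \left(X - 8\right) = Q X + \left(-8 + X\right) = -8 + X + Q X$)
$D{\left(l,W \right)} = \frac{11 W}{-8 + 15 W}$ ($D{\left(l,W \right)} = \frac{11 W}{-8 + W + 14 W} = \frac{11 W}{-8 + 15 W}$)
$- D{\left(T{\left(6 \right)},-145 \right)} = - \frac{11 \left(-145\right)}{-8 + 15 \left(-145\right)} = - \frac{11 \left(-145\right)}{-8 - 2175} = - \frac{11 \left(-145\right)}{-2183} = - \frac{11 \left(-145\right) \left(-1\right)}{2183} = \left(-1\right) \frac{1595}{2183} = - \frac{1595}{2183}$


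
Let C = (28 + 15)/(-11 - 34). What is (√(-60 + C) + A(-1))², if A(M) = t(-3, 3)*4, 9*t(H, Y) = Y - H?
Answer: (40 + I*√13715)²/225 ≈ -53.844 + 41.639*I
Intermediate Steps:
t(H, Y) = -H/9 + Y/9 (t(H, Y) = (Y - H)/9 = -H/9 + Y/9)
C = -43/45 (C = 43/(-45) = 43*(-1/45) = -43/45 ≈ -0.95556)
A(M) = 8/3 (A(M) = (-⅑*(-3) + (⅑)*3)*4 = (⅓ + ⅓)*4 = (⅔)*4 = 8/3)
(√(-60 + C) + A(-1))² = (√(-60 - 43/45) + 8/3)² = (√(-2743/45) + 8/3)² = (I*√13715/15 + 8/3)² = (8/3 + I*√13715/15)²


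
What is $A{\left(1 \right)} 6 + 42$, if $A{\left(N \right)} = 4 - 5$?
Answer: $36$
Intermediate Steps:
$A{\left(N \right)} = -1$ ($A{\left(N \right)} = 4 - 5 = -1$)
$A{\left(1 \right)} 6 + 42 = \left(-1\right) 6 + 42 = -6 + 42 = 36$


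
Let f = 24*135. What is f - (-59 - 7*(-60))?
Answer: 2879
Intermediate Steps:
f = 3240
f - (-59 - 7*(-60)) = 3240 - (-59 - 7*(-60)) = 3240 - (-59 + 420) = 3240 - 1*361 = 3240 - 361 = 2879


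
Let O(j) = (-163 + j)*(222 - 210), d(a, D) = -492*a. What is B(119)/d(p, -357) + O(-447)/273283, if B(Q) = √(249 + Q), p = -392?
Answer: -7320/273283 + √23/48216 ≈ -0.026686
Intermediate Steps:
O(j) = -1956 + 12*j (O(j) = (-163 + j)*12 = -1956 + 12*j)
B(119)/d(p, -357) + O(-447)/273283 = √(249 + 119)/((-492*(-392))) + (-1956 + 12*(-447))/273283 = √368/192864 + (-1956 - 5364)*(1/273283) = (4*√23)*(1/192864) - 7320*1/273283 = √23/48216 - 7320/273283 = -7320/273283 + √23/48216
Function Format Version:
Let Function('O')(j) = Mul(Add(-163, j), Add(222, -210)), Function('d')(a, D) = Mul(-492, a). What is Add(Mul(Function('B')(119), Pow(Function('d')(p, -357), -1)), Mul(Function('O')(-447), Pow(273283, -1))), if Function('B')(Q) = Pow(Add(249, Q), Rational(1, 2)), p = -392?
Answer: Add(Rational(-7320, 273283), Mul(Rational(1, 48216), Pow(23, Rational(1, 2)))) ≈ -0.026686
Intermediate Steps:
Function('O')(j) = Add(-1956, Mul(12, j)) (Function('O')(j) = Mul(Add(-163, j), 12) = Add(-1956, Mul(12, j)))
Add(Mul(Function('B')(119), Pow(Function('d')(p, -357), -1)), Mul(Function('O')(-447), Pow(273283, -1))) = Add(Mul(Pow(Add(249, 119), Rational(1, 2)), Pow(Mul(-492, -392), -1)), Mul(Add(-1956, Mul(12, -447)), Pow(273283, -1))) = Add(Mul(Pow(368, Rational(1, 2)), Pow(192864, -1)), Mul(Add(-1956, -5364), Rational(1, 273283))) = Add(Mul(Mul(4, Pow(23, Rational(1, 2))), Rational(1, 192864)), Mul(-7320, Rational(1, 273283))) = Add(Mul(Rational(1, 48216), Pow(23, Rational(1, 2))), Rational(-7320, 273283)) = Add(Rational(-7320, 273283), Mul(Rational(1, 48216), Pow(23, Rational(1, 2))))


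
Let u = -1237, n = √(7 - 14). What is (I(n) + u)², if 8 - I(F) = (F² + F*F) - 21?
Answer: 1425636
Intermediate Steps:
n = I*√7 (n = √(-7) = I*√7 ≈ 2.6458*I)
I(F) = 29 - 2*F² (I(F) = 8 - ((F² + F*F) - 21) = 8 - ((F² + F²) - 21) = 8 - (2*F² - 21) = 8 - (-21 + 2*F²) = 8 + (21 - 2*F²) = 29 - 2*F²)
(I(n) + u)² = ((29 - 2*(I*√7)²) - 1237)² = ((29 - 2*(-7)) - 1237)² = ((29 + 14) - 1237)² = (43 - 1237)² = (-1194)² = 1425636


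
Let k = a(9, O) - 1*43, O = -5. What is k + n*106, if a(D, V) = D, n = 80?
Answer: 8446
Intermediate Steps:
k = -34 (k = 9 - 1*43 = 9 - 43 = -34)
k + n*106 = -34 + 80*106 = -34 + 8480 = 8446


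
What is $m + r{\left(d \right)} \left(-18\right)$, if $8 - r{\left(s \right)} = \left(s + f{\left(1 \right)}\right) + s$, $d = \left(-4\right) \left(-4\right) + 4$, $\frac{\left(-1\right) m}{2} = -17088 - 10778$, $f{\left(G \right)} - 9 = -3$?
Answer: $56416$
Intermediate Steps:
$f{\left(G \right)} = 6$ ($f{\left(G \right)} = 9 - 3 = 6$)
$m = 55732$ ($m = - 2 \left(-17088 - 10778\right) = \left(-2\right) \left(-27866\right) = 55732$)
$d = 20$ ($d = 16 + 4 = 20$)
$r{\left(s \right)} = 2 - 2 s$ ($r{\left(s \right)} = 8 - \left(\left(s + 6\right) + s\right) = 8 - \left(\left(6 + s\right) + s\right) = 8 - \left(6 + 2 s\right) = 2 - 2 s$)
$m + r{\left(d \right)} \left(-18\right) = 55732 + \left(2 - 40\right) \left(-18\right) = 55732 - -684 = 55732 + 684 = 56416$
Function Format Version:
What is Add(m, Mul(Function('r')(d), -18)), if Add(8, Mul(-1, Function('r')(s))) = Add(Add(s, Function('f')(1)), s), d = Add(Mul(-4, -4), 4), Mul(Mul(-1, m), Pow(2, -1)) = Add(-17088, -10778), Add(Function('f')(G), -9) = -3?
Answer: 56416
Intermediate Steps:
Function('f')(G) = 6 (Function('f')(G) = Add(9, -3) = 6)
m = 55732 (m = Mul(-2, Add(-17088, -10778)) = Mul(-2, -27866) = 55732)
d = 20 (d = Add(16, 4) = 20)
Function('r')(s) = Add(2, Mul(-2, s)) (Function('r')(s) = Add(8, Mul(-1, Add(Add(s, 6), s))) = Add(8, Mul(-1, Add(Add(6, s), s))) = Add(8, Mul(-1, Add(6, Mul(2, s)))) = Add(8, Add(-6, Mul(-2, s))) = Add(2, Mul(-2, s)))
Add(m, Mul(Function('r')(d), -18)) = Add(55732, Mul(Add(2, Mul(-2, 20)), -18)) = Add(55732, Mul(Add(2, -40), -18)) = Add(55732, Mul(-38, -18)) = Add(55732, 684) = 56416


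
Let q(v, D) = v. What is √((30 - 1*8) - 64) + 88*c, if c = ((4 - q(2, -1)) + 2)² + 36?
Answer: 4576 + I*√42 ≈ 4576.0 + 6.4807*I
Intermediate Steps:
c = 52 (c = ((4 - 1*2) + 2)² + 36 = ((4 - 2) + 2)² + 36 = (2 + 2)² + 36 = 4² + 36 = 16 + 36 = 52)
√((30 - 1*8) - 64) + 88*c = √((30 - 1*8) - 64) + 88*52 = √((30 - 8) - 64) + 4576 = √(22 - 64) + 4576 = √(-42) + 4576 = I*√42 + 4576 = 4576 + I*√42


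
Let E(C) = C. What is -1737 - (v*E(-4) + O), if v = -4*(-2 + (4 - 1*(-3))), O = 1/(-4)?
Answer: -7267/4 ≈ -1816.8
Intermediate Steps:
O = -1/4 ≈ -0.25000
v = -20 (v = -4*(-2 + (4 + 3)) = -4*(-2 + 7) = -4*5 = -20)
-1737 - (v*E(-4) + O) = -1737 - (-20*(-4) - 1/4) = -1737 - (80 - 1/4) = -1737 - 1*319/4 = -1737 - 319/4 = -7267/4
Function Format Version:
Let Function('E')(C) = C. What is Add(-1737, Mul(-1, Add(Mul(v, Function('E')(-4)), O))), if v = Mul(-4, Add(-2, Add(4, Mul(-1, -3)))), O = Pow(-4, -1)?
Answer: Rational(-7267, 4) ≈ -1816.8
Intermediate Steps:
O = Rational(-1, 4) ≈ -0.25000
v = -20 (v = Mul(-4, Add(-2, Add(4, 3))) = Mul(-4, Add(-2, 7)) = Mul(-4, 5) = -20)
Add(-1737, Mul(-1, Add(Mul(v, Function('E')(-4)), O))) = Add(-1737, Mul(-1, Add(Mul(-20, -4), Rational(-1, 4)))) = Add(-1737, Mul(-1, Add(80, Rational(-1, 4)))) = Add(-1737, Mul(-1, Rational(319, 4))) = Add(-1737, Rational(-319, 4)) = Rational(-7267, 4)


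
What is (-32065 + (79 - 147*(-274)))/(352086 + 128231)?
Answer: 8292/480317 ≈ 0.017264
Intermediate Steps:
(-32065 + (79 - 147*(-274)))/(352086 + 128231) = (-32065 + (79 + 40278))/480317 = (-32065 + 40357)*(1/480317) = 8292*(1/480317) = 8292/480317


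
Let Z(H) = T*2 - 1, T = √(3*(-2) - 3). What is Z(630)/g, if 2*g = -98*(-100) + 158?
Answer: -1/4979 + 6*I/4979 ≈ -0.00020084 + 0.0012051*I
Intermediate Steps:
T = 3*I (T = √(-6 - 3) = √(-9) = 3*I ≈ 3.0*I)
g = 4979 (g = (-98*(-100) + 158)/2 = (9800 + 158)/2 = (½)*9958 = 4979)
Z(H) = -1 + 6*I (Z(H) = (3*I)*2 - 1 = 6*I - 1 = -1 + 6*I)
Z(630)/g = (-1 + 6*I)/4979 = (-1 + 6*I)*(1/4979) = -1/4979 + 6*I/4979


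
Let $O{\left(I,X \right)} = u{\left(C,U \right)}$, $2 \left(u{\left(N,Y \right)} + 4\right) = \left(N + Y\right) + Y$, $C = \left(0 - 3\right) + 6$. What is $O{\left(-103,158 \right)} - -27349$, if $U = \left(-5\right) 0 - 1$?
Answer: $\frac{54691}{2} \approx 27346.0$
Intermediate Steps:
$U = -1$ ($U = 0 - 1 = -1$)
$C = 3$ ($C = -3 + 6 = 3$)
$u{\left(N,Y \right)} = -4 + Y + \frac{N}{2}$ ($u{\left(N,Y \right)} = -4 + \frac{\left(N + Y\right) + Y}{2} = -4 + \frac{N + 2 Y}{2} = -4 + \left(Y + \frac{N}{2}\right) = -4 + Y + \frac{N}{2}$)
$O{\left(I,X \right)} = - \frac{7}{2}$ ($O{\left(I,X \right)} = -4 - 1 + \frac{1}{2} \cdot 3 = -4 - 1 + \frac{3}{2} = - \frac{7}{2}$)
$O{\left(-103,158 \right)} - -27349 = - \frac{7}{2} - -27349 = - \frac{7}{2} + 27349 = \frac{54691}{2}$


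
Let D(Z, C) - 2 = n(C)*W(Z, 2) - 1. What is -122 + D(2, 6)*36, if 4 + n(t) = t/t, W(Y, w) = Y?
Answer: -302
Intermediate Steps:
n(t) = -3 (n(t) = -4 + t/t = -4 + 1 = -3)
D(Z, C) = 1 - 3*Z (D(Z, C) = 2 + (-3*Z - 1) = 2 + (-1 - 3*Z) = 1 - 3*Z)
-122 + D(2, 6)*36 = -122 + (1 - 3*2)*36 = -122 + (1 - 6)*36 = -122 - 5*36 = -122 - 180 = -302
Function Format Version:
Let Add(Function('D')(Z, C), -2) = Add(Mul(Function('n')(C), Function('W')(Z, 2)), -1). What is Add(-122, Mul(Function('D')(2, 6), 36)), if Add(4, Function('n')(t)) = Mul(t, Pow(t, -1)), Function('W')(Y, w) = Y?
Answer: -302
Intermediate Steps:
Function('n')(t) = -3 (Function('n')(t) = Add(-4, Mul(t, Pow(t, -1))) = Add(-4, 1) = -3)
Function('D')(Z, C) = Add(1, Mul(-3, Z)) (Function('D')(Z, C) = Add(2, Add(Mul(-3, Z), -1)) = Add(2, Add(-1, Mul(-3, Z))) = Add(1, Mul(-3, Z)))
Add(-122, Mul(Function('D')(2, 6), 36)) = Add(-122, Mul(Add(1, Mul(-3, 2)), 36)) = Add(-122, Mul(Add(1, -6), 36)) = Add(-122, Mul(-5, 36)) = Add(-122, -180) = -302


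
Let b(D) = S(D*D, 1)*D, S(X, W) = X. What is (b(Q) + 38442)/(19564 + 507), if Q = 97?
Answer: 951115/20071 ≈ 47.388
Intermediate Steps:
b(D) = D**3 (b(D) = (D*D)*D = D**2*D = D**3)
(b(Q) + 38442)/(19564 + 507) = (97**3 + 38442)/(19564 + 507) = (912673 + 38442)/20071 = 951115*(1/20071) = 951115/20071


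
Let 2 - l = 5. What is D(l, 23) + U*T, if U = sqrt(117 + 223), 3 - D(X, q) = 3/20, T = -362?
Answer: 57/20 - 724*sqrt(85) ≈ -6672.1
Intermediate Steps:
l = -3 (l = 2 - 1*5 = 2 - 5 = -3)
D(X, q) = 57/20 (D(X, q) = 3 - 3/20 = 57/20)
U = 2*sqrt(85) (U = sqrt(340) = 2*sqrt(85) ≈ 18.439)
D(l, 23) + U*T = 57/20 + (2*sqrt(85))*(-362) = 57/20 - 724*sqrt(85)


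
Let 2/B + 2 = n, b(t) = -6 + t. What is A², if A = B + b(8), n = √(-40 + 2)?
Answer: 2*(-37*I + 2*√38)/(-17*I + 2*√38) ≈ 3.542 - 1.1183*I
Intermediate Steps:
n = I*√38 (n = √(-38) = I*√38 ≈ 6.1644*I)
B = 2/(-2 + I*√38) ≈ -0.095238 - 0.29354*I
A = 40/21 - I*√38/21 (A = (-2/21 - I*√38/21) + (-6 + 8) = (-2/21 - I*√38/21) + 2 = 40/21 - I*√38/21 ≈ 1.9048 - 0.29354*I)
A² = (40/21 - I*√38/21)²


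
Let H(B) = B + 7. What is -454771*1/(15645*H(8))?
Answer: -454771/234675 ≈ -1.9379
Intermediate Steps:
H(B) = 7 + B
-454771*1/(15645*H(8)) = -454771*1/(15645*(7 + 8)) = -454771/(15645*15) = -454771/234675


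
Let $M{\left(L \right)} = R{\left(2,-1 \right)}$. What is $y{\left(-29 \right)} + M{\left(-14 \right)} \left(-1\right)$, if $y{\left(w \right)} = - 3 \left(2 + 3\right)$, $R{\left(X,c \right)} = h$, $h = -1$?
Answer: $-14$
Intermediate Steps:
$R{\left(X,c \right)} = -1$
$M{\left(L \right)} = -1$
$y{\left(w \right)} = -15$ ($y{\left(w \right)} = \left(-3\right) 5 = -15$)
$y{\left(-29 \right)} + M{\left(-14 \right)} \left(-1\right) = -15 - -1 = -15 + 1 = -14$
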